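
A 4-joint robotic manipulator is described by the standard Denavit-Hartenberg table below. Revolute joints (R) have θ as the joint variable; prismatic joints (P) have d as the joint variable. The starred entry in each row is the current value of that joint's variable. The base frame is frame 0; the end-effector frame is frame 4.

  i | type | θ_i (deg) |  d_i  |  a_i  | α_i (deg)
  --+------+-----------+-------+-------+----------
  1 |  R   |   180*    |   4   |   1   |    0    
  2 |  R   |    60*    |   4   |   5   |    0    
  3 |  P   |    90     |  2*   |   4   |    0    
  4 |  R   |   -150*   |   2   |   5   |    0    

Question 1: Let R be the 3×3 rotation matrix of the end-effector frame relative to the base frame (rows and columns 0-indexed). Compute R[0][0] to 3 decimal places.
End-effector x-axis (col 0 of R) = (-1.0000,0.0000,0.0000)
R[0][0] = -1.0000

-1.000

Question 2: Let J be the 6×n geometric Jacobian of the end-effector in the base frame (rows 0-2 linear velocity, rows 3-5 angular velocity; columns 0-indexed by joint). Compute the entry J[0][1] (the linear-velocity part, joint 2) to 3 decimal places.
axis z_1 = (0.0000,0.0000,1.0000); lever o_n−o_1 = (-4.0359,-6.3301,8.0000)
cross product → J_v[:, 1] = (6.3301,-4.0359,0.0000)
J_ω[:, 1] = z_1
entry J[0][1] = 6.3301

6.330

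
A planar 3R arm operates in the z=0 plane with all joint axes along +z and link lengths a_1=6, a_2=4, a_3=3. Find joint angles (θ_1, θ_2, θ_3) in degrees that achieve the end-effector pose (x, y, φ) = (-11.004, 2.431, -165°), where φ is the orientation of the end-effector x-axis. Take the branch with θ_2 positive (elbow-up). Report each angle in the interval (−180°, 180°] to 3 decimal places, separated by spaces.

wrist centre = target − a_3·(cos φ, sin φ) = (-8.1062, 3.2075)
cos θ_2 = (75.9986−6²−4²)/(2·6·4) = 0.5000; θ_2 = 60.0019° (elbow-up)
β = atan2(3.2075,-8.1062) = 158.4124°; ψ = atan2(3.4642,7.9999) = 23.4139°
θ_1 = β − ψ = 134.9984°
θ_3 = φ − θ_1 − θ_2 = -0.0003° (wrapped to (-180°,180°])

134.998 60.002 -0.000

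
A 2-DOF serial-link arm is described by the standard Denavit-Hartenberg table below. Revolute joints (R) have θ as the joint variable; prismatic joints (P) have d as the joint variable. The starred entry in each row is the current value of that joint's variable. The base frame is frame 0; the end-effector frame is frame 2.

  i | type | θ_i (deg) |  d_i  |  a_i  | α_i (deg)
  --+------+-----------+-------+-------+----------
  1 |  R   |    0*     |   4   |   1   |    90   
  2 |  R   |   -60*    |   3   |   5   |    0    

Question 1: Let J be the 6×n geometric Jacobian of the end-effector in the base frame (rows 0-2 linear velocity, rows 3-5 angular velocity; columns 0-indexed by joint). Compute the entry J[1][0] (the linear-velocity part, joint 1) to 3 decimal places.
3.500

axis z_0 = ẑ; lever o_n−o_0 = (3.5000,-3.0000,-0.3301)
cross product → J_v[:, 0] = (3.0000,3.5000,-0.0000)
J_ω[:, 0] = z_0
entry J[1][0] = 3.5000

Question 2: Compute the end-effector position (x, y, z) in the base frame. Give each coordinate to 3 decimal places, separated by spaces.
3.500 -3.000 -0.330

after link 1: o_1 = (1.0000, 0.0000, 4.0000)
after link 2: o_2 = (3.5000, -3.0000, -0.3301)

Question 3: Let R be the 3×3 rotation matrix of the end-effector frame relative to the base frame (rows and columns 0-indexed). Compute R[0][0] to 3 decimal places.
End-effector x-axis (col 0 of R) = (0.5000,-0.0000,-0.8660)
R[0][0] = 0.5000

0.500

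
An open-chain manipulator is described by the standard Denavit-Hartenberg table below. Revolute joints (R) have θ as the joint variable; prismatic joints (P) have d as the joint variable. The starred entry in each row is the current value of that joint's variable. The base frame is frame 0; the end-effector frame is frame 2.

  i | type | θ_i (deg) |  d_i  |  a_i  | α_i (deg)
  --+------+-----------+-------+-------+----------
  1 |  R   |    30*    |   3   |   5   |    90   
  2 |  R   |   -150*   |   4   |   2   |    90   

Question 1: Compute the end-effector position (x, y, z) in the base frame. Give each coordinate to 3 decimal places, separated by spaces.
4.830 -1.830 2.000

after link 1: o_1 = (4.3301, 2.5000, 3.0000)
after link 2: o_2 = (4.8301, -1.8301, 2.0000)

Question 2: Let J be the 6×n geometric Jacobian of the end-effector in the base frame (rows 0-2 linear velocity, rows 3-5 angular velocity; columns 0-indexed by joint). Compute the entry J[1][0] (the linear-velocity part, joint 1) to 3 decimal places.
axis z_0 = ẑ; lever o_n−o_0 = (4.8301,-1.8301,2.0000)
cross product → J_v[:, 0] = (1.8301,4.8301,-0.0000)
J_ω[:, 0] = z_0
entry J[1][0] = 4.8301

4.830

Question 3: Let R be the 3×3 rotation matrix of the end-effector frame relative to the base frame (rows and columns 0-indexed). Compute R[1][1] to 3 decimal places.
-0.866

End-effector y-axis (col 1 of R) = (0.5000,-0.8660,0.0000)
R[1][1] = -0.8660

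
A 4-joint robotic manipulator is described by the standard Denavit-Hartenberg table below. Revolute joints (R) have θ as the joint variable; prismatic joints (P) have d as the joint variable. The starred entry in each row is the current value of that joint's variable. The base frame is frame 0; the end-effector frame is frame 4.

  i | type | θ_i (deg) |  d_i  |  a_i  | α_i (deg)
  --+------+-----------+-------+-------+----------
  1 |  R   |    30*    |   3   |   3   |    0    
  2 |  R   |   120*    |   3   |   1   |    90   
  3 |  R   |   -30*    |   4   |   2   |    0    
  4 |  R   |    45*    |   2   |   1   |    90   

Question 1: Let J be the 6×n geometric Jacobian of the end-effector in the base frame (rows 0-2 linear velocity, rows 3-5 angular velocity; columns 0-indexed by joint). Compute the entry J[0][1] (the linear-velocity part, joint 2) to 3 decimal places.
-7.045

axis z_1 = (0.0000,0.0000,1.0000); lever o_n−o_1 = (-0.2025,7.0451,2.2588)
cross product → J_v[:, 1] = (-7.0451,-0.2025,0.0000)
J_ω[:, 1] = z_1
entry J[0][1] = -7.0451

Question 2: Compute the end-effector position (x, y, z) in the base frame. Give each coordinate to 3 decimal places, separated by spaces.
after link 1: o_1 = (2.5981, 1.5000, 3.0000)
after link 2: o_2 = (1.7321, 2.0000, 6.0000)
after link 3: o_3 = (2.2321, 6.3301, 5.0000)
after link 4: o_4 = (2.3955, 8.5451, 5.2588)

2.396 8.545 5.259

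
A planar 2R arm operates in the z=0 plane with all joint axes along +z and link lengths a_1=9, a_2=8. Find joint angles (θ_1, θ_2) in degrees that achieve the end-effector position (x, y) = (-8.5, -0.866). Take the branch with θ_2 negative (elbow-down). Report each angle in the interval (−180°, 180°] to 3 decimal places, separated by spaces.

cos θ_2 = (73.0000−9²−8²)/(2·9·8) = -0.5000; θ_2 = -120.0000° (elbow-down)
β = atan2(-0.8660,-8.5000) = -174.1826°; ψ = atan2(-6.9282,5.0000) = -54.1825°
θ_1 = β − ψ = -120.0002°

-120.000 -120.000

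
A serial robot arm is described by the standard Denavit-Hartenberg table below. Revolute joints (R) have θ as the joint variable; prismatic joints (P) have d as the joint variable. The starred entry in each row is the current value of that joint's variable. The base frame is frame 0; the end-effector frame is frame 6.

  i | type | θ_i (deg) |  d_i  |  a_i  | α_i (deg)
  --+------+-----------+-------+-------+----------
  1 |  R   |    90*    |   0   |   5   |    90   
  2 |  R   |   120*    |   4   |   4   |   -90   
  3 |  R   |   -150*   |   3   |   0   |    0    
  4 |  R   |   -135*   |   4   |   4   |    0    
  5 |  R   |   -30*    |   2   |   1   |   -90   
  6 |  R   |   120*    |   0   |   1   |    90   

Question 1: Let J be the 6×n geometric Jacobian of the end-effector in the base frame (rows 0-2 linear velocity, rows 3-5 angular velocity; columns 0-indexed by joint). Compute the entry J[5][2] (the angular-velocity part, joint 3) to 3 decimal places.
axis z_2 = (0.0000,-0.8660,-0.5000); lever o_n−o_2 = (-4.2173,-7.7386,-2.8642)
cross product → J_v[:, 2] = (-1.3888,2.1086,-3.6523)
J_ω[:, 2] = z_2
entry J[5][2] = -0.5000

-0.500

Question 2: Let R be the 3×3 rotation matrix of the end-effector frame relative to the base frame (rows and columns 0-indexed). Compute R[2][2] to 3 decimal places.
0.780

End-effector z-axis (col 2 of R) = (-0.6124,0.1268,0.7803)
R[2][2] = 0.7803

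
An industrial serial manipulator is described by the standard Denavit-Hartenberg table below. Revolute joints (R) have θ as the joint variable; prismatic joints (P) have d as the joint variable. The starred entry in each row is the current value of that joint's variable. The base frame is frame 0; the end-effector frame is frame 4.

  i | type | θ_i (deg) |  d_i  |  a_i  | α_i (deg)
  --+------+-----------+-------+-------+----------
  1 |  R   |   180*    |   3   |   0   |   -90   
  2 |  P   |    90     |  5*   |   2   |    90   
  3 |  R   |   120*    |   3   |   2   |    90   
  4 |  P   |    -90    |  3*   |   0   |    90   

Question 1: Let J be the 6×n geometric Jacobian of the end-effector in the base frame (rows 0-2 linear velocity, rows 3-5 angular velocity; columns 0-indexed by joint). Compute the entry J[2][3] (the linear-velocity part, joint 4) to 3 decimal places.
prismatic axis z_3 = (-0.0000,-0.5000,-0.8660)
J_v[:, 3] = z_3; J_ω[:, 3] = (0,0,0)
entry J[2][3] = -0.8660

-0.866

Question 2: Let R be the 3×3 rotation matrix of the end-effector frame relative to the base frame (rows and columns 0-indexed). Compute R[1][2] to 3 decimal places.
End-effector z-axis (col 2 of R) = (0.0000,0.8660,-0.5000)
R[1][2] = 0.8660

0.866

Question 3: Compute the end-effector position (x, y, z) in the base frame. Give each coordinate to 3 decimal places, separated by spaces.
after link 1: o_1 = (0.0000, 0.0000, 3.0000)
after link 2: o_2 = (-0.0000, -5.0000, 1.0000)
after link 3: o_3 = (-3.0000, -6.7321, 2.0000)
after link 4: o_4 = (-3.0000, -8.2321, -0.5981)

-3.000 -8.232 -0.598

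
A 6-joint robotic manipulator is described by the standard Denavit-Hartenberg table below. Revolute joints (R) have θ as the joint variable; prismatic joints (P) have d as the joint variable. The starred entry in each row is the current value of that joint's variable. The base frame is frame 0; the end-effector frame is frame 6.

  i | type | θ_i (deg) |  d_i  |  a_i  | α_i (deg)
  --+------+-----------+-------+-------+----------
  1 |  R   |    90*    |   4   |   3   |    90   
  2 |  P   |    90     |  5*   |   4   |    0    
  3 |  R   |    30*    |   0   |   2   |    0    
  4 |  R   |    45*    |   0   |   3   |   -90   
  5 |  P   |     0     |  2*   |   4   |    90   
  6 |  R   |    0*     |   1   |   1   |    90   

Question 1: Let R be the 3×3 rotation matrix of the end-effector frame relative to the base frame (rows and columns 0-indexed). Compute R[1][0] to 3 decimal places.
End-effector x-axis (col 0 of R) = (-0.0000,-0.9659,0.2588)
R[1][0] = -0.9659

-0.966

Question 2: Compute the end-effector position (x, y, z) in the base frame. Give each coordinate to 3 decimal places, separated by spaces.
6.000 -6.245 9.871

after link 1: o_1 = (0.0000, 3.0000, 4.0000)
after link 2: o_2 = (5.0000, 3.0000, 8.0000)
after link 3: o_3 = (5.0000, 2.0000, 9.7321)
after link 4: o_4 = (5.0000, -0.8978, 10.5085)
after link 5: o_5 = (5.0000, -5.2791, 9.6119)
after link 6: o_6 = (6.0000, -6.2450, 9.8708)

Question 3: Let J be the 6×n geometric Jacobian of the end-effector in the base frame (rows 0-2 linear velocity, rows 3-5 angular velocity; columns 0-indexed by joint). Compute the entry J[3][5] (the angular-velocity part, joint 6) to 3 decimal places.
1.000

axis z_5 = (1.0000,-0.0000,0.0000); lever o_n−o_5 = (1.0000,-0.9659,0.2588)
cross product → J_v[:, 5] = (0.0000,-0.2588,-0.9659)
J_ω[:, 5] = z_5
entry J[3][5] = 1.0000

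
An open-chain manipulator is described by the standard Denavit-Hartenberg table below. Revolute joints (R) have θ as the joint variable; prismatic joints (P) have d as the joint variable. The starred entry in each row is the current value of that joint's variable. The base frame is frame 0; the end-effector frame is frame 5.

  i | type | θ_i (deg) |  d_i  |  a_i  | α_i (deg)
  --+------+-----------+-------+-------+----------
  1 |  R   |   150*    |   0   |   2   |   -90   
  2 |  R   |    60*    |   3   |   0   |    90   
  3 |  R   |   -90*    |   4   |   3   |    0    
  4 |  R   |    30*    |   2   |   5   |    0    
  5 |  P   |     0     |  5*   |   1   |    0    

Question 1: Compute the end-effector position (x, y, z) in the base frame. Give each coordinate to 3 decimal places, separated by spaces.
after link 1: o_1 = (-1.7321, 1.0000, 0.0000)
after link 2: o_2 = (-3.2321, -1.5981, 0.0000)
after link 3: o_3 = (-4.7321, 2.7321, 2.0000)
after link 4: o_4 = (-5.1495, 7.9731, 0.8349)
after link 5: o_5 = (-8.6830, 11.0131, 2.9019)

-8.683 11.013 2.902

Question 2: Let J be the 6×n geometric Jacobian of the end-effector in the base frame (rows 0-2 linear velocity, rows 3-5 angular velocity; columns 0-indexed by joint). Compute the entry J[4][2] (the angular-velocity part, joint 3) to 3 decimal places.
0.433

axis z_2 = (-0.7500,0.4330,0.5000); lever o_n−o_2 = (-5.4510,12.6112,2.9019)
cross product → J_v[:, 2] = (-5.0490,-0.5490,-7.0981)
J_ω[:, 2] = z_2
entry J[4][2] = 0.4330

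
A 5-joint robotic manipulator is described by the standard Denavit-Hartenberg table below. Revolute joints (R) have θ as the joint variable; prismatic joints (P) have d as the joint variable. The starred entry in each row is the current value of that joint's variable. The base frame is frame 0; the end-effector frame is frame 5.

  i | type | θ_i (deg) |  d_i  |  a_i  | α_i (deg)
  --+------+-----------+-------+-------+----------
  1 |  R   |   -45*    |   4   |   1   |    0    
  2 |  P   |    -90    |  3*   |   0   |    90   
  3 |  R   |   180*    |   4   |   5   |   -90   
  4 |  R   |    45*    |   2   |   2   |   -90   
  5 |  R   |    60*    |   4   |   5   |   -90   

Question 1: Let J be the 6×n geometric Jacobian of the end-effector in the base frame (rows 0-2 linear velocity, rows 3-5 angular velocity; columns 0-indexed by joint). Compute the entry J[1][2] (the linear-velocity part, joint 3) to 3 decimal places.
1.648

axis z_2 = (-0.7071,0.7071,0.0000); lever o_n−o_2 = (5.2071,2.3640,2.3301)
cross product → J_v[:, 2] = (1.6476,1.6476,-5.3536)
J_ω[:, 2] = z_2
entry J[1][2] = 1.6476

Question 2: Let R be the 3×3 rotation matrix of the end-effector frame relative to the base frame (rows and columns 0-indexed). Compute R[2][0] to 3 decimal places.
End-effector x-axis (col 0 of R) = (0.5000,-0.0000,0.8660)
R[2][0] = 0.8660

0.866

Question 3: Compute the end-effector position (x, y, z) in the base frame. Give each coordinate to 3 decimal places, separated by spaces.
after link 1: o_1 = (0.7071, -0.7071, 4.0000)
after link 2: o_2 = (0.7071, -0.7071, 7.0000)
after link 3: o_3 = (1.4142, 5.6569, 7.0000)
after link 4: o_4 = (3.4142, 5.6569, 5.0000)
after link 5: o_5 = (5.9142, 1.6569, 9.3301)

5.914 1.657 9.330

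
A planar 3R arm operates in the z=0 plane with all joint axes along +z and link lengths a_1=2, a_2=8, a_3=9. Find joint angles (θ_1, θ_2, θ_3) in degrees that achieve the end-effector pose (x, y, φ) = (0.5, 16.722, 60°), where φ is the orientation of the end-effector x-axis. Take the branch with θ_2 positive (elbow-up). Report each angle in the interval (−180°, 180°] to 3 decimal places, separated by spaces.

wrist centre = target − a_3·(cos φ, sin φ) = (-4.0000, 8.9278)
cos θ_2 = (95.7051−2²−8²)/(2·2·8) = 0.8658; θ_2 = 30.0276° (elbow-up)
β = atan2(8.9278,-4.0000) = 114.1343°; ψ = atan2(4.0033,8.9263) = 24.1557°
θ_1 = β − ψ = 89.9786°
θ_3 = φ − θ_1 − θ_2 = -60.0062° (wrapped to (-180°,180°])

89.979 30.028 -60.006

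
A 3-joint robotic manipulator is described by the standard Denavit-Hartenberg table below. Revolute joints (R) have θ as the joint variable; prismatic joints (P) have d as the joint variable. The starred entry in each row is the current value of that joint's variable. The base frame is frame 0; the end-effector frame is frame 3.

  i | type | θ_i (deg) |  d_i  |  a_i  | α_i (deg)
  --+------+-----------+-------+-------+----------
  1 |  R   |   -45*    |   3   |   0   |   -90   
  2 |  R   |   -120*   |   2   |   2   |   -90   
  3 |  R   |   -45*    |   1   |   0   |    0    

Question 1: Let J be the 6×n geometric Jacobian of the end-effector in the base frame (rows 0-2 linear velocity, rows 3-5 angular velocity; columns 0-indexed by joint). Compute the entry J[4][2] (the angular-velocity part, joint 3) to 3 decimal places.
axis z_2 = (0.6124,-0.6124,0.5000); lever o_n−o_2 = (0.6124,-0.6124,0.5000)
cross product → J_v[:, 2] = (-0.0000,-0.0000,0.0000)
J_ω[:, 2] = z_2
entry J[4][2] = -0.6124

-0.612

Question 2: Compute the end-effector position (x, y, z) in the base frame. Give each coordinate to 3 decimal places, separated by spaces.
after link 1: o_1 = (0.0000, 0.0000, 3.0000)
after link 2: o_2 = (0.7071, 2.1213, 4.7321)
after link 3: o_3 = (1.3195, 1.5089, 5.2321)

1.319 1.509 5.232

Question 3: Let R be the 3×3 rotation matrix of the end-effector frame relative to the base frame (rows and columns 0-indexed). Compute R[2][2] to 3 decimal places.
0.500

End-effector z-axis (col 2 of R) = (0.6124,-0.6124,0.5000)
R[2][2] = 0.5000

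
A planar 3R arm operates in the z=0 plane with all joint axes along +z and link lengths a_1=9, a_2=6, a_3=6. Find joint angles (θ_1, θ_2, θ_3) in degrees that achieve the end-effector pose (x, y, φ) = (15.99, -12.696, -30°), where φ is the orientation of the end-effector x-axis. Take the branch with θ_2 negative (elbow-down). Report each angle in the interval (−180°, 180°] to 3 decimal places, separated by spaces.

wrist centre = target − a_3·(cos φ, sin φ) = (10.7938, -9.6960)
cos θ_2 = (210.5196−9²−6²)/(2·9·6) = 0.8659; θ_2 = -30.0119° (elbow-down)
β = atan2(-9.6960,10.7938) = -41.9330°; ψ = atan2(-3.0011,14.1955) = -11.9371°
θ_1 = β − ψ = -29.9959°
θ_3 = φ − θ_1 − θ_2 = 30.0078° (wrapped to (-180°,180°])

-29.996 -30.012 30.008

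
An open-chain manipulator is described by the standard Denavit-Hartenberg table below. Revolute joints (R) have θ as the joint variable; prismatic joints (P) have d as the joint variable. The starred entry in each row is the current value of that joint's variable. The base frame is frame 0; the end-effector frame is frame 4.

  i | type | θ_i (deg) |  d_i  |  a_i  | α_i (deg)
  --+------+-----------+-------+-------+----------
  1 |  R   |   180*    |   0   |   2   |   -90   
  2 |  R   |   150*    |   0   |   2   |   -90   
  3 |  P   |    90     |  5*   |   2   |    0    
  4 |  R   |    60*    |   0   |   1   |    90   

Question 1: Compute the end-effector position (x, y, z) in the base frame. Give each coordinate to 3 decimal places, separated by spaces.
after link 1: o_1 = (-2.0000, 0.0000, 0.0000)
after link 2: o_2 = (-0.2679, -0.0000, -1.0000)
after link 3: o_3 = (2.2321, 2.0000, 3.3301)
after link 4: o_4 = (1.4821, 2.5000, 3.7631)

1.482 2.500 3.763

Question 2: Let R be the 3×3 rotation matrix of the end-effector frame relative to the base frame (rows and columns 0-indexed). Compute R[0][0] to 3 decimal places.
End-effector x-axis (col 0 of R) = (-0.7500,0.5000,0.4330)
R[0][0] = -0.7500

-0.750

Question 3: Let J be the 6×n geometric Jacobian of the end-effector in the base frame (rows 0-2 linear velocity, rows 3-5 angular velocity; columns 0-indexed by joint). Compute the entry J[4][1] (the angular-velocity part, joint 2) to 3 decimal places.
-1.000

axis z_1 = (-0.0000,-1.0000,0.0000); lever o_n−o_1 = (3.4821,2.5000,3.7631)
cross product → J_v[:, 1] = (-3.7631,0.0000,3.4821)
J_ω[:, 1] = z_1
entry J[4][1] = -1.0000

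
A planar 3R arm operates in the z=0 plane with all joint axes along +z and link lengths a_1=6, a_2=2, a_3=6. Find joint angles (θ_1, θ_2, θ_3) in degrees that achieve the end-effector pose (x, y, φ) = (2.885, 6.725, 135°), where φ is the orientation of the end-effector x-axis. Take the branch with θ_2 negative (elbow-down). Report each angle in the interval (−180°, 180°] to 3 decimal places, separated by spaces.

wrist centre = target − a_3·(cos φ, sin φ) = (7.1276, 2.4824)
cos θ_2 = (56.9654−6²−2²)/(2·6·2) = 0.7069; θ_2 = -45.0175° (elbow-down)
β = atan2(2.4824,7.1276) = 19.2018°; ψ = atan2(-1.4146,7.4138) = -10.8029°
θ_1 = β − ψ = 30.0047°
θ_3 = φ − θ_1 − θ_2 = 150.0128° (wrapped to (-180°,180°])

30.005 -45.018 150.013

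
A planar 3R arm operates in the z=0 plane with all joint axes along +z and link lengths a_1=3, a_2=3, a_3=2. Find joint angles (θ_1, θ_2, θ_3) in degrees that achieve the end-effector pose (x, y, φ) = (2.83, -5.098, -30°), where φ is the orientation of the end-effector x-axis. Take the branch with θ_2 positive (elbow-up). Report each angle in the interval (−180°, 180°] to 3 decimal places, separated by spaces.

wrist centre = target − a_3·(cos φ, sin φ) = (1.0979, -4.0980)
cos θ_2 = (17.9991−3²−3²)/(2·3·3) = -0.0001; θ_2 = 90.0029° (elbow-up)
β = atan2(-4.0980,1.0979) = -75.0014°; ψ = atan2(3.0000,2.9998) = 45.0014°
θ_1 = β − ψ = -120.0028°
θ_3 = φ − θ_1 − θ_2 = -0.0000° (wrapped to (-180°,180°])

-120.003 90.003 -0.000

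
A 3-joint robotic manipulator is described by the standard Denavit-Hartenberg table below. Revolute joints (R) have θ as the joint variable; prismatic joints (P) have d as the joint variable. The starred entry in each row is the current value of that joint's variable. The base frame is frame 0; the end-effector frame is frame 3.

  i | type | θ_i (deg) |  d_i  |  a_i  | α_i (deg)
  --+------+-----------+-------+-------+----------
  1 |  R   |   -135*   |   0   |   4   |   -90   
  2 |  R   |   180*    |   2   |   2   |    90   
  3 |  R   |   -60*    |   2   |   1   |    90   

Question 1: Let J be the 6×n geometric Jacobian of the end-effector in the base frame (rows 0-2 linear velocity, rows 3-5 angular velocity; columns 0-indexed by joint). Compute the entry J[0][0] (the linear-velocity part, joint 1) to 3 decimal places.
1.863

axis z_0 = ẑ; lever o_n−o_0 = (-0.2588,-1.8625,-2.0000)
cross product → J_v[:, 0] = (1.8625,-0.2588,0.0000)
J_ω[:, 0] = z_0
entry J[0][0] = 1.8625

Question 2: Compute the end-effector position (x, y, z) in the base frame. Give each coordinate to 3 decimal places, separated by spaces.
after link 1: o_1 = (-2.8284, -2.8284, 0.0000)
after link 2: o_2 = (0.0000, -2.8284, -0.0000)
after link 3: o_3 = (-0.2588, -1.8625, -2.0000)

-0.259 -1.863 -2.000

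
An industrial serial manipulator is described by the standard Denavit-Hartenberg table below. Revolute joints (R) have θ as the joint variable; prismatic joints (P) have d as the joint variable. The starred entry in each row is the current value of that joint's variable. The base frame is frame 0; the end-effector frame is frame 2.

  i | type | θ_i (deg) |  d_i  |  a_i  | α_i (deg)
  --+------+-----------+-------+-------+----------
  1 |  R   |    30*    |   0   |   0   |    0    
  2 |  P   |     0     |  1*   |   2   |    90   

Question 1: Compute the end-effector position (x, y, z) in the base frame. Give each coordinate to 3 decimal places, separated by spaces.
after link 1: o_1 = (0.0000, 0.0000, 0.0000)
after link 2: o_2 = (1.7321, 1.0000, 1.0000)

1.732 1.000 1.000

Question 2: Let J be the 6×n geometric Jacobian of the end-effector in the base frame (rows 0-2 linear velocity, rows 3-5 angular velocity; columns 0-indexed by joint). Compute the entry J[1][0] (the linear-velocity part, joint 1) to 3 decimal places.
1.732

axis z_0 = ẑ; lever o_n−o_0 = (1.7321,1.0000,1.0000)
cross product → J_v[:, 0] = (-1.0000,1.7321,0.0000)
J_ω[:, 0] = z_0
entry J[1][0] = 1.7321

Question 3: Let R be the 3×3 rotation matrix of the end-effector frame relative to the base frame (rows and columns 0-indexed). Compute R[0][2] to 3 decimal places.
End-effector z-axis (col 2 of R) = (0.5000,-0.8660,0.0000)
R[0][2] = 0.5000

0.500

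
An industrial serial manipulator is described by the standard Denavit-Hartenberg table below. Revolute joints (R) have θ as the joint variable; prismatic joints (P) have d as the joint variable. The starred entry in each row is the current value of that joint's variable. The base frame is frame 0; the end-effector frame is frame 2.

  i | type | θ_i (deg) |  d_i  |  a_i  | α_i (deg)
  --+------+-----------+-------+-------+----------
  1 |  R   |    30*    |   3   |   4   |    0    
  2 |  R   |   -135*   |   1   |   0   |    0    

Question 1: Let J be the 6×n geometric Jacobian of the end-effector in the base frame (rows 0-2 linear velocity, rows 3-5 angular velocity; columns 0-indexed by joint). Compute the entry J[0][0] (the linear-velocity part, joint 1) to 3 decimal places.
-2.000

axis z_0 = ẑ; lever o_n−o_0 = (3.4641,2.0000,4.0000)
cross product → J_v[:, 0] = (-2.0000,3.4641,0.0000)
J_ω[:, 0] = z_0
entry J[0][0] = -2.0000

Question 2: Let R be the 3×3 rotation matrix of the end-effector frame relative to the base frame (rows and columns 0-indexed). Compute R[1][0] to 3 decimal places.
End-effector x-axis (col 0 of R) = (-0.2588,-0.9659,0.0000)
R[1][0] = -0.9659

-0.966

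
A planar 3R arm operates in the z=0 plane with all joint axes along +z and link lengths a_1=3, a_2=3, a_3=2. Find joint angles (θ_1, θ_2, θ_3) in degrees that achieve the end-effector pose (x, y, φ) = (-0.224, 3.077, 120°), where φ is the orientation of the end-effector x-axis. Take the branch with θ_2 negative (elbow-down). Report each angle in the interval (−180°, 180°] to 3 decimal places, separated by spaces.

135.018 -150.003 134.985

wrist centre = target − a_3·(cos φ, sin φ) = (0.7760, 1.3449)
cos θ_2 = (2.4111−3²−3²)/(2·3·3) = -0.8661; θ_2 = -150.0030° (elbow-down)
β = atan2(1.3449,0.7760) = 60.0162°; ψ = atan2(-1.4999,0.4018) = -75.0015°
θ_1 = β − ψ = 135.0177°
θ_3 = φ − θ_1 − θ_2 = 134.9853° (wrapped to (-180°,180°])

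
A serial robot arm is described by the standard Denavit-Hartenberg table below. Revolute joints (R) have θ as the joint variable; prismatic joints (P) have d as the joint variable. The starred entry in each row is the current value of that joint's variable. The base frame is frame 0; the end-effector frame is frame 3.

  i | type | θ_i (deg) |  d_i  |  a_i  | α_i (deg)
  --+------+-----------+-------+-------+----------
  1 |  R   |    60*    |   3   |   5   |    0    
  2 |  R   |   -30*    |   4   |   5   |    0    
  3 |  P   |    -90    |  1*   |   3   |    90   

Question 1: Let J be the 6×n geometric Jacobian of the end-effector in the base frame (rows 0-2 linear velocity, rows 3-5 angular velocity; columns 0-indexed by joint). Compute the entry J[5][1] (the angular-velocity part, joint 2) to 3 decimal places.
1.000

axis z_1 = (0.0000,0.0000,1.0000); lever o_n−o_1 = (5.8301,-0.0981,5.0000)
cross product → J_v[:, 1] = (0.0981,5.8301,-0.0000)
J_ω[:, 1] = z_1
entry J[5][1] = 1.0000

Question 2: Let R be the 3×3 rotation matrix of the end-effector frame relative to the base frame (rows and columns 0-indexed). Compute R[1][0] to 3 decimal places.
-0.866

End-effector x-axis (col 0 of R) = (0.5000,-0.8660,0.0000)
R[1][0] = -0.8660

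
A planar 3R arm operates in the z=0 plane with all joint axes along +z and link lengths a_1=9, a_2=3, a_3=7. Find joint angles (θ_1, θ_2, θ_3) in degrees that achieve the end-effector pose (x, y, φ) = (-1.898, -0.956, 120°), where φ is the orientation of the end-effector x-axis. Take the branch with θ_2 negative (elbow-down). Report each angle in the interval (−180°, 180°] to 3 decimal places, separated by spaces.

-60.001 -134.993 -45.006

wrist centre = target − a_3·(cos φ, sin φ) = (1.6020, -7.0182)
cos θ_2 = (51.8212−9²−3²)/(2·9·3) = -0.7070; θ_2 = -134.9925° (elbow-down)
β = atan2(-7.0182,1.6020) = -77.1417°; ψ = atan2(-2.1216,6.8790) = -17.1407°
θ_1 = β − ψ = -60.0010°
θ_3 = φ − θ_1 − θ_2 = -45.0065° (wrapped to (-180°,180°])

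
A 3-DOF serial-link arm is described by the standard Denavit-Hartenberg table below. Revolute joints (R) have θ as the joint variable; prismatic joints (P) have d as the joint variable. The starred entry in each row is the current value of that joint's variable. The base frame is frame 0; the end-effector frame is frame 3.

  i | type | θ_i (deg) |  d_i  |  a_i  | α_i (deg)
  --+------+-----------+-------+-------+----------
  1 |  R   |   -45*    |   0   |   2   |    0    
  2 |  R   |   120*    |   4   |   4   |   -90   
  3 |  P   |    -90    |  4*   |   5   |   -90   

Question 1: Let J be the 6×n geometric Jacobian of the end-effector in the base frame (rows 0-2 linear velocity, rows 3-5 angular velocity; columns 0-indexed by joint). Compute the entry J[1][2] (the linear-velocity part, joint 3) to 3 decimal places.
prismatic axis z_2 = (-0.9659,0.2588,0.0000)
J_v[:, 2] = z_2; J_ω[:, 2] = (0,0,0)
entry J[1][2] = 0.2588

0.259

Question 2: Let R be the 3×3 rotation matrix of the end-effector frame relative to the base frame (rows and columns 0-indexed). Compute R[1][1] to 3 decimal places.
End-effector y-axis (col 1 of R) = (0.9659,-0.2588,-0.0000)
R[1][1] = -0.2588

-0.259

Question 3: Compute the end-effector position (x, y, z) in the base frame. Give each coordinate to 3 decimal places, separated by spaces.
after link 1: o_1 = (1.4142, -1.4142, 0.0000)
after link 2: o_2 = (2.4495, 2.4495, 4.0000)
after link 3: o_3 = (-1.4142, 3.4848, 9.0000)

-1.414 3.485 9.000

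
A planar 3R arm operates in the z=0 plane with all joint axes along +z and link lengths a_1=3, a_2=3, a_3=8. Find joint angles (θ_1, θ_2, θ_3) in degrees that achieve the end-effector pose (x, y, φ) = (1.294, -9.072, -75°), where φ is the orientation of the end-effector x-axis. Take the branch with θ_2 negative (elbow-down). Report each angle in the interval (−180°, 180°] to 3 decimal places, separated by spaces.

wrist centre = target − a_3·(cos φ, sin φ) = (-0.7766, -1.3446)
cos θ_2 = (2.4110−3²−3²)/(2·3·3) = -0.8661; θ_2 = -150.0037° (elbow-down)
β = atan2(-1.3446,-0.7766) = -120.0080°; ψ = atan2(-1.4998,0.4018) = -75.0018°
θ_1 = β − ψ = -45.0062°
θ_3 = φ − θ_1 − θ_2 = 120.0099° (wrapped to (-180°,180°])

-45.006 -150.004 120.010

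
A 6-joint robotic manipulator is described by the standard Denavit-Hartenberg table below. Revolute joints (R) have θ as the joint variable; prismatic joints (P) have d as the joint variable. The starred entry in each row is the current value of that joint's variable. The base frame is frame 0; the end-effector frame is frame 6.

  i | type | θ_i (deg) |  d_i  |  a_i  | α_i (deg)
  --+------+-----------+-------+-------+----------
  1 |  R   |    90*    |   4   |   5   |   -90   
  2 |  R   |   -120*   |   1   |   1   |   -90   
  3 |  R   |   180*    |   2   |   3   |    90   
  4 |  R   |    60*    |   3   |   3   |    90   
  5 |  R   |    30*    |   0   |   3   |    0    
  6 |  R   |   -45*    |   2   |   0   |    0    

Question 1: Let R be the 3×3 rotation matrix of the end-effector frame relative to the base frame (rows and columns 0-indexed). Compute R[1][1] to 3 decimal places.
0.259

End-effector y-axis (col 1 of R) = (0.9659,0.2588,0.0000)
R[1][1] = 0.2588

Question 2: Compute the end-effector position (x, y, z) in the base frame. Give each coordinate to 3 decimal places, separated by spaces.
3.500 13.330 1.268

after link 1: o_1 = (0.0000, 5.0000, 4.0000)
after link 2: o_2 = (-1.0000, 4.5000, 4.8660)
after link 3: o_3 = (-1.0000, 7.7321, 3.2679)
after link 4: o_4 = (2.0000, 10.7321, 3.2679)
after link 5: o_5 = (3.5000, 13.3301, 3.2679)
after link 6: o_6 = (3.5000, 13.3301, 1.2679)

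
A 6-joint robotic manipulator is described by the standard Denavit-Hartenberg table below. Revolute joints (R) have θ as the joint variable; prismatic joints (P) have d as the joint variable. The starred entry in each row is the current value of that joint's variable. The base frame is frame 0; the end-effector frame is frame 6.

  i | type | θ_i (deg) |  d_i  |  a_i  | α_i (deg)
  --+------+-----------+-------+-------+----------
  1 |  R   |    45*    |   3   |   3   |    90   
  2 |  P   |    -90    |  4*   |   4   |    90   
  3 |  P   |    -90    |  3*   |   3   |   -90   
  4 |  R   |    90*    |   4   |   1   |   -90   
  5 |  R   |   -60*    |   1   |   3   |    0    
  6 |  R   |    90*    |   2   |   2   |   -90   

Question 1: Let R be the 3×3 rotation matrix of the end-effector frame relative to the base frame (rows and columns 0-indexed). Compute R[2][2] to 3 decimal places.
End-effector z-axis (col 2 of R) = (-0.3536,-0.3536,0.8660)
R[2][2] = 0.8660

0.866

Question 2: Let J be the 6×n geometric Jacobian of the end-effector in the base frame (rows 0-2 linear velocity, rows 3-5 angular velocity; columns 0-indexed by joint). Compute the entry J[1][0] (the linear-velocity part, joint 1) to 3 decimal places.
5.821

axis z_0 = ẑ; lever o_n−o_0 = (5.8209,0.1641,-6.5981)
cross product → J_v[:, 0] = (-0.1641,5.8209,0.0000)
J_ω[:, 0] = z_0
entry J[1][0] = 5.8209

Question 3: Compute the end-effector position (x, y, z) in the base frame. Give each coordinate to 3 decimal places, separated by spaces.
5.821 0.164 -6.598

after link 1: o_1 = (2.1213, 2.1213, 3.0000)
after link 2: o_2 = (4.9497, -0.7071, -1.0000)
after link 3: o_3 = (0.7071, -0.7071, -1.0000)
after link 4: o_4 = (1.4142, -0.0000, -5.0000)
after link 5: o_5 = (3.1820, 0.3536, -7.5981)
after link 6: o_6 = (5.8209, 0.1641, -6.5981)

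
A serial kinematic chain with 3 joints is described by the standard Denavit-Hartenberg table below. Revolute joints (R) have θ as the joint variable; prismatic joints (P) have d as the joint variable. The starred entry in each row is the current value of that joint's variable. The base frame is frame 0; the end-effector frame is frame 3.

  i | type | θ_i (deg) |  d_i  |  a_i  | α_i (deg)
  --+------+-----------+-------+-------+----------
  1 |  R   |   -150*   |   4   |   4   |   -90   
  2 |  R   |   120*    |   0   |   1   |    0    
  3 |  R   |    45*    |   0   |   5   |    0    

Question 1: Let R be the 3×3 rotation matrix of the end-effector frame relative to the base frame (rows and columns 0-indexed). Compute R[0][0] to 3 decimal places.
0.837

End-effector x-axis (col 0 of R) = (0.8365,0.4830,-0.2588)
R[0][0] = 0.8365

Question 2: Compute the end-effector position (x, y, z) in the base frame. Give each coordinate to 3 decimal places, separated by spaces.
after link 1: o_1 = (-3.4641, -2.0000, 4.0000)
after link 2: o_2 = (-3.0311, -1.7500, 3.1340)
after link 3: o_3 = (1.1515, 0.6648, 1.8399)

1.151 0.665 1.840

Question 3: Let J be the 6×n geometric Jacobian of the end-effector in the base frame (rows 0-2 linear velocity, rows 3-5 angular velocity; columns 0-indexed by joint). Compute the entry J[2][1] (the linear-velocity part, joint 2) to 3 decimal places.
axis z_1 = (0.5000,-0.8660,0.0000); lever o_n−o_1 = (4.6156,2.6648,-2.1601)
cross product → J_v[:, 1] = (1.8707,1.0801,5.3296)
J_ω[:, 1] = z_1
entry J[2][1] = 5.3296

5.330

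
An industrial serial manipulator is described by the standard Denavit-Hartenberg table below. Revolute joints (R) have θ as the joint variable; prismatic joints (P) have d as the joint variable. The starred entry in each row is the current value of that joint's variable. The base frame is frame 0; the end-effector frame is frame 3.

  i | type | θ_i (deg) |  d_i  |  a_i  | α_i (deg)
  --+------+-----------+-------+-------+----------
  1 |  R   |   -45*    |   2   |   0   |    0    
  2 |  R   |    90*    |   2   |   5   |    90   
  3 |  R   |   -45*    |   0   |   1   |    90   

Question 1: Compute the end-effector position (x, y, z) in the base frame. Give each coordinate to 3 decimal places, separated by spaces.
after link 1: o_1 = (0.0000, 0.0000, 2.0000)
after link 2: o_2 = (3.5355, 3.5355, 4.0000)
after link 3: o_3 = (4.0355, 4.0355, 3.2929)

4.036 4.036 3.293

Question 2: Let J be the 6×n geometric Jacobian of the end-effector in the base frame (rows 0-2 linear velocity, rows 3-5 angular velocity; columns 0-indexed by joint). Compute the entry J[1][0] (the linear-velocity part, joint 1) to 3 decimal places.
4.036

axis z_0 = ẑ; lever o_n−o_0 = (4.0355,4.0355,3.2929)
cross product → J_v[:, 0] = (-4.0355,4.0355,0.0000)
J_ω[:, 0] = z_0
entry J[1][0] = 4.0355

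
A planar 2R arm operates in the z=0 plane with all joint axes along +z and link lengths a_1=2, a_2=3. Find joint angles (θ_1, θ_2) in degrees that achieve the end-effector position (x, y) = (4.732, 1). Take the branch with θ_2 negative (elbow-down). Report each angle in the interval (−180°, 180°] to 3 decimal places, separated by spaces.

30.003 -30.005

cos θ_2 = (23.3918−2²−3²)/(2·2·3) = 0.8660; θ_2 = -30.0046° (elbow-down)
β = atan2(1.0000,4.7320) = 11.9326°; ψ = atan2(-1.5002,4.5980) = -18.0703°
θ_1 = β − ψ = 30.0029°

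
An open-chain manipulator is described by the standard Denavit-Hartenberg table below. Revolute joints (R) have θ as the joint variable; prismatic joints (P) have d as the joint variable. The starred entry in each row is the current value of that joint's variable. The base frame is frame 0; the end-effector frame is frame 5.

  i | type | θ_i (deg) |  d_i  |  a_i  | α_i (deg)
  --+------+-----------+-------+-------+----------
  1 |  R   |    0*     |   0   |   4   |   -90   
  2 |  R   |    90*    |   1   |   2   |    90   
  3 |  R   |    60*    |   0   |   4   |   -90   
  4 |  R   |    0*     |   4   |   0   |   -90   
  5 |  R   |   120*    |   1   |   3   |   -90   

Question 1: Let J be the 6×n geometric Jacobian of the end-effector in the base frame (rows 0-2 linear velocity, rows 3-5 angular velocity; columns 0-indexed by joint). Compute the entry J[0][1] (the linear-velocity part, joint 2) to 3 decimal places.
axis z_1 = (0.0000,1.0000,0.0000); lever o_n−o_1 = (-1.0000,3.8660,-2.0359)
cross product → J_v[:, 1] = (-2.0359,-0.0000,1.0000)
J_ω[:, 1] = z_1
entry J[0][1] = -2.0359

-2.036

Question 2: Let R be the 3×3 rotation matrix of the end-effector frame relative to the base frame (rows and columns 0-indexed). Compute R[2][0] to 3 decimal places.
End-effector x-axis (col 0 of R) = (-0.0000,-0.8660,-0.5000)
R[2][0] = -0.5000

-0.500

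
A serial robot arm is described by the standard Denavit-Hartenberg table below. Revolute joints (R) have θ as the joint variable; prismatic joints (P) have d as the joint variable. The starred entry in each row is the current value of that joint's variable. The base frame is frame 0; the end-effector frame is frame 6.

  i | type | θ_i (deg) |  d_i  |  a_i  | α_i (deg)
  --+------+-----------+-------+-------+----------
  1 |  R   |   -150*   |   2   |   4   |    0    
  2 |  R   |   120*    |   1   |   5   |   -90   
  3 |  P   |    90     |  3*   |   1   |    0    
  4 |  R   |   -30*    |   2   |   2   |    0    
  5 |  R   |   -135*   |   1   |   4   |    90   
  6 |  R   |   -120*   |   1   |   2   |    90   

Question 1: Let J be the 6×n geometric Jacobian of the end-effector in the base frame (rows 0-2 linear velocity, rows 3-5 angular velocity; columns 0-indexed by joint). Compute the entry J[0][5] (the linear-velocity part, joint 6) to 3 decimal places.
-0.112

axis z_5 = (-0.8365,0.4830,0.2588); lever o_n−o_5 = (-1.9267,-0.8876,-0.7071)
cross product → J_v[:, 5] = (-0.1118,-1.0902,1.6730)
J_ω[:, 5] = z_5
entry J[0][5] = -0.1118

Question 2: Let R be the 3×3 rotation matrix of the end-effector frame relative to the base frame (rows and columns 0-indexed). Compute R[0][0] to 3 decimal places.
-0.545

End-effector x-axis (col 0 of R) = (-0.5451,-0.6853,-0.4830)
R[0][0] = -0.5451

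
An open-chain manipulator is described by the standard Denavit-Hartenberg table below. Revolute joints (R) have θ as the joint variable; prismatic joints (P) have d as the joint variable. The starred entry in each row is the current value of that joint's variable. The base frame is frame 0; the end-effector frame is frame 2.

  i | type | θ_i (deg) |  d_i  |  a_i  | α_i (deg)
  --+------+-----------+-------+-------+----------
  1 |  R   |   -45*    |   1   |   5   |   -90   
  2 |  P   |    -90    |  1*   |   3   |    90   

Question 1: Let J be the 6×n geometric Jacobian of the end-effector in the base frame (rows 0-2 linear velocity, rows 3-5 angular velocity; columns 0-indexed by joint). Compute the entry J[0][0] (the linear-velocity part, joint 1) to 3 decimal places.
2.828

axis z_0 = ẑ; lever o_n−o_0 = (4.2426,-2.8284,4.0000)
cross product → J_v[:, 0] = (2.8284,4.2426,-0.0000)
J_ω[:, 0] = z_0
entry J[0][0] = 2.8284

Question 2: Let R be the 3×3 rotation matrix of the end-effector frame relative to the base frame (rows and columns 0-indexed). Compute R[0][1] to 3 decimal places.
0.707

End-effector y-axis (col 1 of R) = (0.7071,0.7071,0.0000)
R[0][1] = 0.7071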